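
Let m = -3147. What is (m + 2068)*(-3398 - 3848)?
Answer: 7818434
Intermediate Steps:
(m + 2068)*(-3398 - 3848) = (-3147 + 2068)*(-3398 - 3848) = -1079*(-7246) = 7818434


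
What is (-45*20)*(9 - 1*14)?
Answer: 4500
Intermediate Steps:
(-45*20)*(9 - 1*14) = -900*(9 - 14) = -900*(-5) = 4500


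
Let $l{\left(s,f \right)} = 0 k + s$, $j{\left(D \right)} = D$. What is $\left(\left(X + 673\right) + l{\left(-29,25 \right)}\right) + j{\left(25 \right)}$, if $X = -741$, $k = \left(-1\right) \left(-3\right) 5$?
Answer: $-72$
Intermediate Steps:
$k = 15$ ($k = 3 \cdot 5 = 15$)
$l{\left(s,f \right)} = s$ ($l{\left(s,f \right)} = 0 \cdot 15 + s = 0 + s = s$)
$\left(\left(X + 673\right) + l{\left(-29,25 \right)}\right) + j{\left(25 \right)} = \left(\left(-741 + 673\right) - 29\right) + 25 = \left(-68 - 29\right) + 25 = -97 + 25 = -72$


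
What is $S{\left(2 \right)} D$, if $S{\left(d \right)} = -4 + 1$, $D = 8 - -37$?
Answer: $-135$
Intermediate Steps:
$D = 45$ ($D = 8 + 37 = 45$)
$S{\left(d \right)} = -3$
$S{\left(2 \right)} D = \left(-3\right) 45 = -135$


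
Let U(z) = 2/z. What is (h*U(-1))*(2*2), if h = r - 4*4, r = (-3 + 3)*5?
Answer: 128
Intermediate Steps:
r = 0 (r = 0*5 = 0)
h = -16 (h = 0 - 4*4 = 0 - 16 = -16)
(h*U(-1))*(2*2) = (-32/(-1))*(2*2) = -32*(-1)*4 = -16*(-2)*4 = 32*4 = 128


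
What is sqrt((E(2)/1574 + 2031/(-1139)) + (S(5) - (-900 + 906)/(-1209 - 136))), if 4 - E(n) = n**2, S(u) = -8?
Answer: I*sqrt(22949453409455)/1531955 ≈ 3.1271*I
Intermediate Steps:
E(n) = 4 - n**2
sqrt((E(2)/1574 + 2031/(-1139)) + (S(5) - (-900 + 906)/(-1209 - 136))) = sqrt(((4 - 1*2**2)/1574 + 2031/(-1139)) + (-8 - (-900 + 906)/(-1209 - 136))) = sqrt(((4 - 1*4)*(1/1574) + 2031*(-1/1139)) + (-8 - 6/(-1345))) = sqrt(((4 - 4)*(1/1574) - 2031/1139) + (-8 - 6*(-1)/1345)) = sqrt((0*(1/1574) - 2031/1139) + (-8 - 1*(-6/1345))) = sqrt((0 - 2031/1139) + (-8 + 6/1345)) = sqrt(-2031/1139 - 10754/1345) = sqrt(-14980501/1531955) = I*sqrt(22949453409455)/1531955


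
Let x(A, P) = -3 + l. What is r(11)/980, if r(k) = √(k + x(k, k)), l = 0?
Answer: √2/490 ≈ 0.0028862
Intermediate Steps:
x(A, P) = -3 (x(A, P) = -3 + 0 = -3)
r(k) = √(-3 + k) (r(k) = √(k - 3) = √(-3 + k))
r(11)/980 = √(-3 + 11)/980 = √8*(1/980) = (2*√2)*(1/980) = √2/490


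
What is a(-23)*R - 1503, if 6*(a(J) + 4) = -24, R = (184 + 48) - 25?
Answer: -3159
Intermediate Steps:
R = 207 (R = 232 - 25 = 207)
a(J) = -8 (a(J) = -4 + (⅙)*(-24) = -4 - 4 = -8)
a(-23)*R - 1503 = -8*207 - 1503 = -1656 - 1503 = -3159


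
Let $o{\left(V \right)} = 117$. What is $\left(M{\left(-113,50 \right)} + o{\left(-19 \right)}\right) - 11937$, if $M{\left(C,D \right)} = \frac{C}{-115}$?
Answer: $- \frac{1359187}{115} \approx -11819.0$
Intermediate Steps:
$M{\left(C,D \right)} = - \frac{C}{115}$ ($M{\left(C,D \right)} = C \left(- \frac{1}{115}\right) = - \frac{C}{115}$)
$\left(M{\left(-113,50 \right)} + o{\left(-19 \right)}\right) - 11937 = \left(\left(- \frac{1}{115}\right) \left(-113\right) + 117\right) - 11937 = \left(\frac{113}{115} + 117\right) - 11937 = \frac{13568}{115} - 11937 = - \frac{1359187}{115}$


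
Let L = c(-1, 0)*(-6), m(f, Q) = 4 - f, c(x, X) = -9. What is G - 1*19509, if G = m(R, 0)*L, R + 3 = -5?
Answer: -18861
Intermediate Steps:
R = -8 (R = -3 - 5 = -8)
L = 54 (L = -9*(-6) = 54)
G = 648 (G = (4 - 1*(-8))*54 = (4 + 8)*54 = 12*54 = 648)
G - 1*19509 = 648 - 1*19509 = 648 - 19509 = -18861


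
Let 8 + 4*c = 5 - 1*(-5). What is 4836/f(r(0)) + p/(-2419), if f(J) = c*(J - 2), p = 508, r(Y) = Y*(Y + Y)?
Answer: -11698792/2419 ≈ -4836.2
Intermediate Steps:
r(Y) = 2*Y² (r(Y) = Y*(2*Y) = 2*Y²)
c = ½ (c = -2 + (5 - 1*(-5))/4 = -2 + (5 + 5)/4 = -2 + (¼)*10 = -2 + 5/2 = ½ ≈ 0.50000)
f(J) = -1 + J/2 (f(J) = (J - 2)/2 = (-2 + J)/2 = -1 + J/2)
4836/f(r(0)) + p/(-2419) = 4836/(-1 + (2*0²)/2) + 508/(-2419) = 4836/(-1 + (2*0)/2) + 508*(-1/2419) = 4836/(-1 + (½)*0) - 508/2419 = 4836/(-1 + 0) - 508/2419 = 4836/(-1) - 508/2419 = 4836*(-1) - 508/2419 = -4836 - 508/2419 = -11698792/2419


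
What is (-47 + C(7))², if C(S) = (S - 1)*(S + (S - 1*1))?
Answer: 961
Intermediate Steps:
C(S) = (-1 + S)*(-1 + 2*S) (C(S) = (-1 + S)*(S + (S - 1)) = (-1 + S)*(S + (-1 + S)) = (-1 + S)*(-1 + 2*S))
(-47 + C(7))² = (-47 + (1 - 3*7 + 2*7²))² = (-47 + (1 - 21 + 2*49))² = (-47 + (1 - 21 + 98))² = (-47 + 78)² = 31² = 961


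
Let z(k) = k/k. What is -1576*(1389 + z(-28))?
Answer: -2190640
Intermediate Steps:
z(k) = 1
-1576*(1389 + z(-28)) = -1576*(1389 + 1) = -1576*1390 = -2190640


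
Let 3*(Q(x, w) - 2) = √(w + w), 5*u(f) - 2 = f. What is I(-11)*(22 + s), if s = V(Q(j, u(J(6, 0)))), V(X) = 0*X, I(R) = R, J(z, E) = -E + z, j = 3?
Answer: -242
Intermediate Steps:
J(z, E) = z - E
u(f) = ⅖ + f/5
Q(x, w) = 2 + √2*√w/3 (Q(x, w) = 2 + √(w + w)/3 = 2 + √(2*w)/3 = 2 + (√2*√w)/3 = 2 + √2*√w/3)
V(X) = 0
s = 0
I(-11)*(22 + s) = -11*(22 + 0) = -11*22 = -242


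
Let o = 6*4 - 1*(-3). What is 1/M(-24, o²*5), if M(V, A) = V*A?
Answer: -1/87480 ≈ -1.1431e-5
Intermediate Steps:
o = 27 (o = 24 + 3 = 27)
M(V, A) = A*V
1/M(-24, o²*5) = 1/((27²*5)*(-24)) = 1/((729*5)*(-24)) = 1/(3645*(-24)) = 1/(-87480) = -1/87480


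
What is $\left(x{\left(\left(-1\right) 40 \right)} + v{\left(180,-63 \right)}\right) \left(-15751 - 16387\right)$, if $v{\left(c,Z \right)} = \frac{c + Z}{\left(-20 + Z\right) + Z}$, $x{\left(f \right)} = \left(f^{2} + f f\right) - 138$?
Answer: $- \frac{7181798515}{73} \approx -9.8381 \cdot 10^{7}$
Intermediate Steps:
$x{\left(f \right)} = -138 + 2 f^{2}$ ($x{\left(f \right)} = \left(f^{2} + f^{2}\right) - 138 = 2 f^{2} - 138 = -138 + 2 f^{2}$)
$v{\left(c,Z \right)} = \frac{Z + c}{-20 + 2 Z}$
$\left(x{\left(\left(-1\right) 40 \right)} + v{\left(180,-63 \right)}\right) \left(-15751 - 16387\right) = \left(\left(-138 + 2 \left(\left(-1\right) 40\right)^{2}\right) + \frac{-63 + 180}{2 \left(-10 - 63\right)}\right) \left(-15751 - 16387\right) = \left(\left(-138 + 2 \left(-40\right)^{2}\right) + \frac{1}{2} \frac{1}{-73} \cdot 117\right) \left(-32138\right) = \left(\left(-138 + 2 \cdot 1600\right) + \frac{1}{2} \left(- \frac{1}{73}\right) 117\right) \left(-32138\right) = \left(\left(-138 + 3200\right) - \frac{117}{146}\right) \left(-32138\right) = \left(3062 - \frac{117}{146}\right) \left(-32138\right) = \frac{446935}{146} \left(-32138\right) = - \frac{7181798515}{73}$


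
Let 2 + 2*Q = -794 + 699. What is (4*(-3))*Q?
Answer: 582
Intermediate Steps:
Q = -97/2 (Q = -1 + (-794 + 699)/2 = -1 + (½)*(-95) = -1 - 95/2 = -97/2 ≈ -48.500)
(4*(-3))*Q = (4*(-3))*(-97/2) = -12*(-97/2) = 582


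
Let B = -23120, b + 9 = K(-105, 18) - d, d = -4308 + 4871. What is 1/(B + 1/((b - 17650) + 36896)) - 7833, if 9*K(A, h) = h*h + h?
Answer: -3388723750399/432621439 ≈ -7833.0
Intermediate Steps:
d = 563
K(A, h) = h/9 + h**2/9 (K(A, h) = (h*h + h)/9 = (h**2 + h)/9 = (h + h**2)/9 = h/9 + h**2/9)
b = -534 (b = -9 + ((1/9)*18*(1 + 18) - 1*563) = -9 + ((1/9)*18*19 - 563) = -9 + (38 - 563) = -9 - 525 = -534)
1/(B + 1/((b - 17650) + 36896)) - 7833 = 1/(-23120 + 1/((-534 - 17650) + 36896)) - 7833 = 1/(-23120 + 1/(-18184 + 36896)) - 7833 = 1/(-23120 + 1/18712) - 7833 = 1/(-432621439/18712) - 7833 = -18712/432621439 - 7833 = -3388723750399/432621439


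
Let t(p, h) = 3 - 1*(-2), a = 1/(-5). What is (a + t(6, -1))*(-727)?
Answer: -17448/5 ≈ -3489.6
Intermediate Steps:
a = -1/5 ≈ -0.20000
t(p, h) = 5 (t(p, h) = 3 + 2 = 5)
(a + t(6, -1))*(-727) = (-1/5 + 5)*(-727) = (24/5)*(-727) = -17448/5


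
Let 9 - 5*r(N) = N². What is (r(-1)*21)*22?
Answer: 3696/5 ≈ 739.20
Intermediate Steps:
r(N) = 9/5 - N²/5
(r(-1)*21)*22 = ((9/5 - ⅕*(-1)²)*21)*22 = ((9/5 - ⅕*1)*21)*22 = ((9/5 - ⅕)*21)*22 = ((8/5)*21)*22 = (168/5)*22 = 3696/5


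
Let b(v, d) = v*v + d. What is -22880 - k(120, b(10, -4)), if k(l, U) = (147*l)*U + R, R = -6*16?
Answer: -1716224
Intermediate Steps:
b(v, d) = d + v² (b(v, d) = v² + d = d + v²)
R = -96
k(l, U) = -96 + 147*U*l (k(l, U) = (147*l)*U - 96 = 147*U*l - 96 = -96 + 147*U*l)
-22880 - k(120, b(10, -4)) = -22880 - (-96 + 147*(-4 + 10²)*120) = -22880 - (-96 + 147*(-4 + 100)*120) = -22880 - (-96 + 147*96*120) = -22880 - (-96 + 1693440) = -22880 - 1*1693344 = -22880 - 1693344 = -1716224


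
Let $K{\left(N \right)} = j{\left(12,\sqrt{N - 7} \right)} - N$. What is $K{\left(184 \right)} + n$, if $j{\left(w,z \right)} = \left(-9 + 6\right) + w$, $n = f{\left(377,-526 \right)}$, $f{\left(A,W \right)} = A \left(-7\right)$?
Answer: $-2814$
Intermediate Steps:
$f{\left(A,W \right)} = - 7 A$
$n = -2639$ ($n = \left(-7\right) 377 = -2639$)
$j{\left(w,z \right)} = -3 + w$
$K{\left(N \right)} = 9 - N$ ($K{\left(N \right)} = \left(-3 + 12\right) - N = 9 - N$)
$K{\left(184 \right)} + n = \left(9 - 184\right) - 2639 = -175 - 2639 = -2814$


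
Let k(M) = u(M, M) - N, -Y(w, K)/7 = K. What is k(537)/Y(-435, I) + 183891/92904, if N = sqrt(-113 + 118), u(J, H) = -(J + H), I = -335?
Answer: 15783119/10374280 - sqrt(5)/2345 ≈ 1.5204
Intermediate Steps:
Y(w, K) = -7*K
u(J, H) = -H - J (u(J, H) = -(H + J) = -H - J)
N = sqrt(5) ≈ 2.2361
k(M) = -sqrt(5) - 2*M (k(M) = (-M - M) - sqrt(5) = -2*M - sqrt(5) = -sqrt(5) - 2*M)
k(537)/Y(-435, I) + 183891/92904 = (-sqrt(5) - 2*537)/((-7*(-335))) + 183891/92904 = (-sqrt(5) - 1074)/2345 + 183891*(1/92904) = (-1074 - sqrt(5))*(1/2345) + 61297/30968 = (-1074/2345 - sqrt(5)/2345) + 61297/30968 = 15783119/10374280 - sqrt(5)/2345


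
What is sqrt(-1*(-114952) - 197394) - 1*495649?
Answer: -495649 + I*sqrt(82442) ≈ -4.9565e+5 + 287.13*I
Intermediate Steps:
sqrt(-1*(-114952) - 197394) - 1*495649 = sqrt(114952 - 197394) - 495649 = sqrt(-82442) - 495649 = I*sqrt(82442) - 495649 = -495649 + I*sqrt(82442)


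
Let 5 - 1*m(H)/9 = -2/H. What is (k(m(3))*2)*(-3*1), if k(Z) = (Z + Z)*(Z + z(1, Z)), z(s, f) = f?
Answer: -62424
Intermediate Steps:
m(H) = 45 + 18/H (m(H) = 45 - (-18)/H = 45 + 18/H)
k(Z) = 4*Z² (k(Z) = (Z + Z)*(Z + Z) = (2*Z)*(2*Z) = 4*Z²)
(k(m(3))*2)*(-3*1) = ((4*(45 + 18/3)²)*2)*(-3*1) = ((4*(45 + 18*(⅓))²)*2)*(-3) = ((4*(45 + 6)²)*2)*(-3) = ((4*51²)*2)*(-3) = ((4*2601)*2)*(-3) = (10404*2)*(-3) = 20808*(-3) = -62424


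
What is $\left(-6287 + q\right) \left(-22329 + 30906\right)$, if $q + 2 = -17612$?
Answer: $-204998877$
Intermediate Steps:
$q = -17614$ ($q = -2 - 17612 = -17614$)
$\left(-6287 + q\right) \left(-22329 + 30906\right) = \left(-6287 - 17614\right) \left(-22329 + 30906\right) = \left(-23901\right) 8577 = -204998877$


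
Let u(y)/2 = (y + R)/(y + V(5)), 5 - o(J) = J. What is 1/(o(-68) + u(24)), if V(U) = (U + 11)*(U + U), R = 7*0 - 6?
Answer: 46/3367 ≈ 0.013662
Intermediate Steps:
o(J) = 5 - J
R = -6 (R = 0 - 6 = -6)
V(U) = 2*U*(11 + U) (V(U) = (11 + U)*(2*U) = 2*U*(11 + U))
u(y) = 2*(-6 + y)/(160 + y) (u(y) = 2*((y - 6)/(y + 2*5*(11 + 5))) = 2*((-6 + y)/(y + 2*5*16)) = 2*((-6 + y)/(y + 160)) = 2*((-6 + y)/(160 + y)) = 2*(-6 + y)/(160 + y))
1/(o(-68) + u(24)) = 1/((5 - 1*(-68)) + 2*(-6 + 24)/(160 + 24)) = 1/((5 + 68) + 2*18/184) = 1/(73 + 2*(1/184)*18) = 1/(73 + 9/46) = 1/(3367/46) = 46/3367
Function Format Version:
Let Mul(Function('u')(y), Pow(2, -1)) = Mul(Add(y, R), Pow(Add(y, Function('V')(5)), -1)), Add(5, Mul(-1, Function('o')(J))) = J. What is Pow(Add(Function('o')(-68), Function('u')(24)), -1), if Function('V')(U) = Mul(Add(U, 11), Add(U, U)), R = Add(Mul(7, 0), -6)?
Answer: Rational(46, 3367) ≈ 0.013662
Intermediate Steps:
Function('o')(J) = Add(5, Mul(-1, J))
R = -6 (R = Add(0, -6) = -6)
Function('V')(U) = Mul(2, U, Add(11, U)) (Function('V')(U) = Mul(Add(11, U), Mul(2, U)) = Mul(2, U, Add(11, U)))
Function('u')(y) = Mul(2, Pow(Add(160, y), -1), Add(-6, y)) (Function('u')(y) = Mul(2, Mul(Add(y, -6), Pow(Add(y, Mul(2, 5, Add(11, 5))), -1))) = Mul(2, Mul(Add(-6, y), Pow(Add(y, Mul(2, 5, 16)), -1))) = Mul(2, Mul(Add(-6, y), Pow(Add(y, 160), -1))) = Mul(2, Mul(Add(-6, y), Pow(Add(160, y), -1))) = Mul(2, Mul(Pow(Add(160, y), -1), Add(-6, y))) = Mul(2, Pow(Add(160, y), -1), Add(-6, y)))
Pow(Add(Function('o')(-68), Function('u')(24)), -1) = Pow(Add(Add(5, Mul(-1, -68)), Mul(2, Pow(Add(160, 24), -1), Add(-6, 24))), -1) = Pow(Add(Add(5, 68), Mul(2, Pow(184, -1), 18)), -1) = Pow(Add(73, Mul(2, Rational(1, 184), 18)), -1) = Pow(Add(73, Rational(9, 46)), -1) = Pow(Rational(3367, 46), -1) = Rational(46, 3367)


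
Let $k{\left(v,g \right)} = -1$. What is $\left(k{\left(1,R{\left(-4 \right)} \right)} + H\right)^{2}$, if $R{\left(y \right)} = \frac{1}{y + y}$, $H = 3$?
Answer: $4$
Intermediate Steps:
$R{\left(y \right)} = \frac{1}{2 y}$
$\left(k{\left(1,R{\left(-4 \right)} \right)} + H\right)^{2} = \left(-1 + 3\right)^{2} = 2^{2} = 4$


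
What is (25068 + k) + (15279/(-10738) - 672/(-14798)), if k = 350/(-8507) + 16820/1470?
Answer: 7264226555437105/289665034386 ≈ 25078.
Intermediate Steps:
k = 14257324/1250529 (k = 350*(-1/8507) + 16820*(1/1470) = -350/8507 + 1682/147 = 14257324/1250529 ≈ 11.401)
(25068 + k) + (15279/(-10738) - 672/(-14798)) = (25068 + 14257324/1250529) + (15279/(-10738) - 672/(-14798)) = 31362518296/1250529 + (15279*(-1/10738) - 672*(-1/14798)) = 31362518296/1250529 + (-15279/10738 + 48/1057) = 31362518296/1250529 - 319071/231634 = 7264226555437105/289665034386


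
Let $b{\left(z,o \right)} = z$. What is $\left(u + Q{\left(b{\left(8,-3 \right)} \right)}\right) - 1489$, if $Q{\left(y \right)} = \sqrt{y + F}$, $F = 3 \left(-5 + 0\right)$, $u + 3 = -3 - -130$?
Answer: $-1365 + i \sqrt{7} \approx -1365.0 + 2.6458 i$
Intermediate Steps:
$u = 124$ ($u = -3 - -127 = -3 + \left(-3 + 130\right) = -3 + 127 = 124$)
$F = -15$ ($F = 3 \left(-5\right) = -15$)
$Q{\left(y \right)} = \sqrt{-15 + y}$ ($Q{\left(y \right)} = \sqrt{y - 15} = \sqrt{-15 + y}$)
$\left(u + Q{\left(b{\left(8,-3 \right)} \right)}\right) - 1489 = \left(124 + \sqrt{-15 + 8}\right) - 1489 = \left(124 + \sqrt{-7}\right) - 1489 = \left(124 + i \sqrt{7}\right) - 1489 = -1365 + i \sqrt{7}$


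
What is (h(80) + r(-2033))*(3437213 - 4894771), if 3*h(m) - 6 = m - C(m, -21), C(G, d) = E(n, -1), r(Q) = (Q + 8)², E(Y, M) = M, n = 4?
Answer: -5976941042932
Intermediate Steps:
r(Q) = (8 + Q)²
C(G, d) = -1
h(m) = 7/3 + m/3 (h(m) = 2 + (m - 1*(-1))/3 = 2 + (m + 1)/3 = 2 + (1 + m)/3 = 2 + (⅓ + m/3) = 7/3 + m/3)
(h(80) + r(-2033))*(3437213 - 4894771) = ((7/3 + (⅓)*80) + (8 - 2033)²)*(3437213 - 4894771) = ((7/3 + 80/3) + (-2025)²)*(-1457558) = (29 + 4100625)*(-1457558) = 4100654*(-1457558) = -5976941042932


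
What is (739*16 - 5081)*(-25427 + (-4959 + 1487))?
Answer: -194865957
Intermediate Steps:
(739*16 - 5081)*(-25427 + (-4959 + 1487)) = (11824 - 5081)*(-25427 - 3472) = 6743*(-28899) = -194865957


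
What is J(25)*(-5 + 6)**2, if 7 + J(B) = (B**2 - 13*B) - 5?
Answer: 288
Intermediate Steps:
J(B) = -12 + B**2 - 13*B (J(B) = -7 + ((B**2 - 13*B) - 5) = -7 + (-5 + B**2 - 13*B) = -12 + B**2 - 13*B)
J(25)*(-5 + 6)**2 = (-12 + 25**2 - 13*25)*(-5 + 6)**2 = (-12 + 625 - 325)*1**2 = 288*1 = 288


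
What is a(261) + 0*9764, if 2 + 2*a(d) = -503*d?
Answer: -131285/2 ≈ -65643.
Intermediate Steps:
a(d) = -1 - 503*d/2 (a(d) = -1 + (-503*d)/2 = -1 - 503*d/2)
a(261) + 0*9764 = (-1 - 503/2*261) + 0*9764 = (-1 - 131283/2) + 0 = -131285/2 + 0 = -131285/2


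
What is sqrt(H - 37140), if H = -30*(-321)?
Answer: I*sqrt(27510) ≈ 165.86*I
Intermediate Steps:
H = 9630
sqrt(H - 37140) = sqrt(9630 - 37140) = sqrt(-27510) = I*sqrt(27510)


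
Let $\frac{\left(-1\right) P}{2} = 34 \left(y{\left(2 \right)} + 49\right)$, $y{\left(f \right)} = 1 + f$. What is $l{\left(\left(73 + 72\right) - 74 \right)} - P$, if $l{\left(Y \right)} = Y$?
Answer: $3607$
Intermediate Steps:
$P = -3536$ ($P = - 2 \cdot 34 \left(\left(1 + 2\right) + 49\right) = - 2 \cdot 34 \left(3 + 49\right) = - 2 \cdot 34 \cdot 52 = \left(-2\right) 1768 = -3536$)
$l{\left(\left(73 + 72\right) - 74 \right)} - P = \left(\left(73 + 72\right) - 74\right) - -3536 = \left(145 - 74\right) + 3536 = 71 + 3536 = 3607$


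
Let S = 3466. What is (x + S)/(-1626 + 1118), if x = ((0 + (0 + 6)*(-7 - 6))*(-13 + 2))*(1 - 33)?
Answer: 11995/254 ≈ 47.224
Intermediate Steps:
x = -27456 (x = ((0 + 6*(-13))*(-11))*(-32) = ((0 - 78)*(-11))*(-32) = -78*(-11)*(-32) = 858*(-32) = -27456)
(x + S)/(-1626 + 1118) = (-27456 + 3466)/(-1626 + 1118) = -23990/(-508) = -23990*(-1/508) = 11995/254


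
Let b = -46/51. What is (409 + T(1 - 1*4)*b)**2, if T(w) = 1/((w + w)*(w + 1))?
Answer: 15657767161/93636 ≈ 1.6722e+5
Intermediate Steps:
b = -46/51 (b = -46*1/51 = -46/51 ≈ -0.90196)
T(w) = 1/(2*w*(1 + w)) (T(w) = 1/((2*w)*(1 + w)) = 1/(2*w*(1 + w)))
(409 + T(1 - 1*4)*b)**2 = (409 + (1/(2*(1 - 1*4)*(1 + (1 - 1*4))))*(-46/51))**2 = (409 + (1/(2*(1 - 4)*(1 + (1 - 4))))*(-46/51))**2 = (409 + ((1/2)/(-3*(1 - 3)))*(-46/51))**2 = (409 + ((1/2)*(-1/3)/(-2))*(-46/51))**2 = (409 + ((1/2)*(-1/3)*(-1/2))*(-46/51))**2 = (409 + (1/12)*(-46/51))**2 = (409 - 23/306)**2 = (125131/306)**2 = 15657767161/93636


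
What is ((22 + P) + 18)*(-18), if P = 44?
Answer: -1512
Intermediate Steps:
((22 + P) + 18)*(-18) = ((22 + 44) + 18)*(-18) = (66 + 18)*(-18) = 84*(-18) = -1512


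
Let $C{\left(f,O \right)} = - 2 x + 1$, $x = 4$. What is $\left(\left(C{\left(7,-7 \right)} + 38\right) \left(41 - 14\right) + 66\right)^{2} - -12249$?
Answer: $827658$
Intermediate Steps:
$C{\left(f,O \right)} = -7$ ($C{\left(f,O \right)} = \left(-2\right) 4 + 1 = -8 + 1 = -7$)
$\left(\left(C{\left(7,-7 \right)} + 38\right) \left(41 - 14\right) + 66\right)^{2} - -12249 = \left(\left(-7 + 38\right) \left(41 - 14\right) + 66\right)^{2} - -12249 = \left(31 \cdot 27 + 66\right)^{2} + 12249 = \left(837 + 66\right)^{2} + 12249 = 903^{2} + 12249 = 815409 + 12249 = 827658$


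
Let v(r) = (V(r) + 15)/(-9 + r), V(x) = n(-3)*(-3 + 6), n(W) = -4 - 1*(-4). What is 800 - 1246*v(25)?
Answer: -2945/8 ≈ -368.13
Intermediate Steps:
n(W) = 0 (n(W) = -4 + 4 = 0)
V(x) = 0 (V(x) = 0*(-3 + 6) = 0*3 = 0)
v(r) = 15/(-9 + r) (v(r) = (0 + 15)/(-9 + r) = 15/(-9 + r))
800 - 1246*v(25) = 800 - 18690/(-9 + 25) = 800 - 18690/16 = 800 - 1246*15/16 = 800 - 9345/8 = -2945/8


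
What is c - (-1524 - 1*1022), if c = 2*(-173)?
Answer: 2200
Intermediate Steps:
c = -346
c - (-1524 - 1*1022) = -346 - (-1524 - 1*1022) = -346 - (-1524 - 1022) = -346 - 1*(-2546) = -346 + 2546 = 2200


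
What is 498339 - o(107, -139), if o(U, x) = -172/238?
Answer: 59302427/119 ≈ 4.9834e+5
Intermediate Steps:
o(U, x) = -86/119 (o(U, x) = -172*1/238 = -86/119)
498339 - o(107, -139) = 498339 - 1*(-86/119) = 498339 + 86/119 = 59302427/119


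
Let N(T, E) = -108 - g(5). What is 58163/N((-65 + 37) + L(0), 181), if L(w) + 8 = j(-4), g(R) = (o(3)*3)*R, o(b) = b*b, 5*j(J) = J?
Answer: -58163/243 ≈ -239.35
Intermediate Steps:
j(J) = J/5
o(b) = b**2
g(R) = 27*R (g(R) = (3**2*3)*R = (9*3)*R = 27*R)
L(w) = -44/5 (L(w) = -8 + (1/5)*(-4) = -8 - 4/5 = -44/5)
N(T, E) = -243 (N(T, E) = -108 - 27*5 = -108 - 1*135 = -108 - 135 = -243)
58163/N((-65 + 37) + L(0), 181) = 58163/(-243) = 58163*(-1/243) = -58163/243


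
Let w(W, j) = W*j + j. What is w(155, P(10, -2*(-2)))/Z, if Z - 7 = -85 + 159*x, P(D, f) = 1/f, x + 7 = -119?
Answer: -13/6704 ≈ -0.0019391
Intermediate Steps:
x = -126 (x = -7 - 119 = -126)
Z = -20112 (Z = 7 + (-85 + 159*(-126)) = 7 + (-85 - 20034) = 7 - 20119 = -20112)
w(W, j) = j + W*j
w(155, P(10, -2*(-2)))/Z = ((1 + 155)/((-2*(-2))))/(-20112) = (156/4)*(-1/20112) = ((¼)*156)*(-1/20112) = 39*(-1/20112) = -13/6704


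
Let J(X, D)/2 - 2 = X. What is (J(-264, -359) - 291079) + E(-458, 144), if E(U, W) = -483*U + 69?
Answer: -70320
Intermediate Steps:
E(U, W) = 69 - 483*U
J(X, D) = 4 + 2*X
(J(-264, -359) - 291079) + E(-458, 144) = ((4 + 2*(-264)) - 291079) + (69 - 483*(-458)) = ((4 - 528) - 291079) + (69 + 221214) = (-524 - 291079) + 221283 = -291603 + 221283 = -70320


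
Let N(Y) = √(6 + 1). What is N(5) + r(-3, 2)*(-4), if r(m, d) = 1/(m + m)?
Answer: ⅔ + √7 ≈ 3.3124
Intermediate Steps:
r(m, d) = 1/(2*m)
N(Y) = √7
N(5) + r(-3, 2)*(-4) = √7 + ((½)/(-3))*(-4) = √7 + ((½)*(-⅓))*(-4) = √7 - ⅙*(-4) = √7 + ⅔ = ⅔ + √7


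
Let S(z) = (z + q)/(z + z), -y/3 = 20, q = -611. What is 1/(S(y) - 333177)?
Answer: -120/39980569 ≈ -3.0015e-6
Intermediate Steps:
y = -60 (y = -3*20 = -60)
S(z) = (-611 + z)/(2*z) (S(z) = (z - 611)/(z + z) = (-611 + z)/((2*z)) = (-611 + z)*(1/(2*z)) = (-611 + z)/(2*z))
1/(S(y) - 333177) = 1/((½)*(-611 - 60)/(-60) - 333177) = 1/((½)*(-1/60)*(-671) - 333177) = 1/(671/120 - 333177) = 1/(-39980569/120) = -120/39980569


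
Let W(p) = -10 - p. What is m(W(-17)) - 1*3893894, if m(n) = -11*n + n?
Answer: -3893964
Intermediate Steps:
m(n) = -10*n
m(W(-17)) - 1*3893894 = -10*(-10 - 1*(-17)) - 1*3893894 = -10*(-10 + 17) - 3893894 = -10*7 - 3893894 = -70 - 3893894 = -3893964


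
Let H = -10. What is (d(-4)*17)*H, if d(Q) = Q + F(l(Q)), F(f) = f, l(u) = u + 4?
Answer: 680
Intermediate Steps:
l(u) = 4 + u
d(Q) = 4 + 2*Q (d(Q) = Q + (4 + Q) = 4 + 2*Q)
(d(-4)*17)*H = ((4 + 2*(-4))*17)*(-10) = ((4 - 8)*17)*(-10) = -4*17*(-10) = -68*(-10) = 680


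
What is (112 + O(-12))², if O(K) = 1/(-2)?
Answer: 49729/4 ≈ 12432.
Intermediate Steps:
O(K) = -½
(112 + O(-12))² = (112 - ½)² = (223/2)² = 49729/4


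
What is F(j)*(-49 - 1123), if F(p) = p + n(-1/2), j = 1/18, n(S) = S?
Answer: 4688/9 ≈ 520.89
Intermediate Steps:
j = 1/18 ≈ 0.055556
F(p) = -½ + p (F(p) = p - 1/2 = p - 1*½ = p - ½ = -½ + p)
F(j)*(-49 - 1123) = (-½ + 1/18)*(-49 - 1123) = -4/9*(-1172) = 4688/9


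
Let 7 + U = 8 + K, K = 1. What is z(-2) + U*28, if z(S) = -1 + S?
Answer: 53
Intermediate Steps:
U = 2 (U = -7 + (8 + 1) = -7 + 9 = 2)
z(-2) + U*28 = (-1 - 2) + 2*28 = -3 + 56 = 53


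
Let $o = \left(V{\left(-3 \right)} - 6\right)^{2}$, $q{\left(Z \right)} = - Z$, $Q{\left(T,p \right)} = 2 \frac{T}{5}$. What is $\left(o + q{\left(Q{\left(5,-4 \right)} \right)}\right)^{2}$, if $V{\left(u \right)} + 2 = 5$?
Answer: $49$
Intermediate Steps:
$V{\left(u \right)} = 3$ ($V{\left(u \right)} = -2 + 5 = 3$)
$Q{\left(T,p \right)} = \frac{2 T}{5}$ ($Q{\left(T,p \right)} = 2 T \frac{1}{5} = 2 \frac{T}{5} = \frac{2 T}{5}$)
$o = 9$ ($o = \left(3 - 6\right)^{2} = \left(-3\right)^{2} = 9$)
$\left(o + q{\left(Q{\left(5,-4 \right)} \right)}\right)^{2} = \left(9 - \frac{2}{5} \cdot 5\right)^{2} = \left(9 - 2\right)^{2} = 7^{2} = 49$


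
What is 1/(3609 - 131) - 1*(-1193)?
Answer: 4149255/3478 ≈ 1193.0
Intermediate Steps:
1/(3609 - 131) - 1*(-1193) = 1/3478 + 1193 = 4149255/3478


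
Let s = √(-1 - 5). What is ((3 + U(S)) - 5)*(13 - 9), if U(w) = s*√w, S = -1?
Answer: -8 - 4*√6 ≈ -17.798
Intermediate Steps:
s = I*√6 (s = √(-6) = I*√6 ≈ 2.4495*I)
U(w) = I*√6*√w (U(w) = (I*√6)*√w = I*√6*√w)
((3 + U(S)) - 5)*(13 - 9) = ((3 + I*√6*√(-1)) - 5)*(13 - 9) = ((3 + I*√6*I) - 5)*4 = ((3 - √6) - 5)*4 = (-2 - √6)*4 = -8 - 4*√6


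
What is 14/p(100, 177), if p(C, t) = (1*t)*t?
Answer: 14/31329 ≈ 0.00044687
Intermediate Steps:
p(C, t) = t² (p(C, t) = t*t = t²)
14/p(100, 177) = 14/(177²) = 14/31329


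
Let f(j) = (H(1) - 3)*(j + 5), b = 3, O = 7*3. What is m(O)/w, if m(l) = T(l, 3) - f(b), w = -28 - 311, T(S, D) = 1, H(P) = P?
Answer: -17/339 ≈ -0.050147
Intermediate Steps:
w = -339
O = 21
f(j) = -10 - 2*j (f(j) = (1 - 3)*(j + 5) = -2*(5 + j) = -10 - 2*j)
m(l) = 17 (m(l) = 1 - (-10 - 2*3) = 1 - (-10 - 6) = 1 - 1*(-16) = 1 + 16 = 17)
m(O)/w = 17/(-339) = 17*(-1/339) = -17/339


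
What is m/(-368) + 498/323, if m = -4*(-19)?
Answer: 39679/29716 ≈ 1.3353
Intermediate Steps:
m = 76
m/(-368) + 498/323 = 76/(-368) + 498/323 = 76*(-1/368) + 498*(1/323) = -19/92 + 498/323 = 39679/29716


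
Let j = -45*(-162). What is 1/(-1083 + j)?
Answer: 1/6207 ≈ 0.00016111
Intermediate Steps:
j = 7290
1/(-1083 + j) = 1/(-1083 + 7290) = 1/6207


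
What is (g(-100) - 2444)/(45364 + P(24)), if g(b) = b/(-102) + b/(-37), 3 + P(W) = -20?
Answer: -4604878/85558467 ≈ -0.053821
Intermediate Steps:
P(W) = -23 (P(W) = -3 - 20 = -23)
g(b) = -139*b/3774 (g(b) = b*(-1/102) + b*(-1/37) = -b/102 - b/37 = -139*b/3774)
(g(-100) - 2444)/(45364 + P(24)) = (-139/3774*(-100) - 2444)/(45364 - 23) = (6950/1887 - 2444)/45341 = -4604878/1887*1/45341 = -4604878/85558467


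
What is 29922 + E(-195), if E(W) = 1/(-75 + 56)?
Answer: 568517/19 ≈ 29922.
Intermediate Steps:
E(W) = -1/19 (E(W) = 1/(-19) = -1/19)
29922 + E(-195) = 29922 - 1/19 = 568517/19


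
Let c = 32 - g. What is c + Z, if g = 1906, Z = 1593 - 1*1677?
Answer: -1958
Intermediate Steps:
Z = -84 (Z = 1593 - 1677 = -84)
c = -1874 (c = 32 - 1*1906 = 32 - 1906 = -1874)
c + Z = -1874 - 84 = -1958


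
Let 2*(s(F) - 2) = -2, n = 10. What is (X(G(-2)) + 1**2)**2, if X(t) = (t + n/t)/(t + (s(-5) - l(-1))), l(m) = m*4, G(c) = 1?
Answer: 289/36 ≈ 8.0278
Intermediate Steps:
s(F) = 1 (s(F) = 2 + (1/2)*(-2) = 2 - 1 = 1)
l(m) = 4*m
X(t) = (t + 10/t)/(5 + t) (X(t) = (t + 10/t)/(t + (1 - 4*(-1))) = (t + 10/t)/(t + (1 - 1*(-4))) = (t + 10/t)/(t + (1 + 4)) = (t + 10/t)/(t + 5) = (t + 10/t)/(5 + t))
(X(G(-2)) + 1**2)**2 = ((10 + 1**2)/(1*(5 + 1)) + 1**2)**2 = (1*(10 + 1)/6 + 1)**2 = (1*(1/6)*11 + 1)**2 = (11/6 + 1)**2 = (17/6)**2 = 289/36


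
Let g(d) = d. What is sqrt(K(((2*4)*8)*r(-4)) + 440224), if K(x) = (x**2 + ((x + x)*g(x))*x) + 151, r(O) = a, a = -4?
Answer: I*sqrt(33048521) ≈ 5748.8*I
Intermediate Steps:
r(O) = -4
K(x) = 151 + x**2 + 2*x**3 (K(x) = (x**2 + ((x + x)*x)*x) + 151 = (x**2 + ((2*x)*x)*x) + 151 = (x**2 + (2*x**2)*x) + 151 = (x**2 + 2*x**3) + 151 = 151 + x**2 + 2*x**3)
sqrt(K(((2*4)*8)*r(-4)) + 440224) = sqrt((151 + (((2*4)*8)*(-4))**2 + 2*(((2*4)*8)*(-4))**3) + 440224) = sqrt((151 + ((8*8)*(-4))**2 + 2*((8*8)*(-4))**3) + 440224) = sqrt((151 + (64*(-4))**2 + 2*(64*(-4))**3) + 440224) = sqrt((151 + (-256)**2 + 2*(-256)**3) + 440224) = sqrt((151 + 65536 + 2*(-16777216)) + 440224) = sqrt((151 + 65536 - 33554432) + 440224) = sqrt(-33488745 + 440224) = sqrt(-33048521) = I*sqrt(33048521)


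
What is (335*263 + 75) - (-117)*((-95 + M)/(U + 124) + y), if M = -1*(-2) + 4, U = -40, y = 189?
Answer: 3084733/28 ≈ 1.1017e+5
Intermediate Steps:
M = 6 (M = 2 + 4 = 6)
(335*263 + 75) - (-117)*((-95 + M)/(U + 124) + y) = (335*263 + 75) - (-117)*((-95 + 6)/(-40 + 124) + 189) = (88105 + 75) - (-117)*(-89/84 + 189) = 88180 - (-117)*(-89*1/84 + 189) = 88180 - (-117)*(-89/84 + 189) = 88180 - (-117)*15787/84 = 88180 - 1*(-615693/28) = 88180 + 615693/28 = 3084733/28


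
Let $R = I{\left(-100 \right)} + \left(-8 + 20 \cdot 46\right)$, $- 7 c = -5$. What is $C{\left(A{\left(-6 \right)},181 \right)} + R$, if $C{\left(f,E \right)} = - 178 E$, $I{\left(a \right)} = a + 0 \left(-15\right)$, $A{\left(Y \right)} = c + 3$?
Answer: $-31406$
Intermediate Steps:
$c = \frac{5}{7}$ ($c = \left(- \frac{1}{7}\right) \left(-5\right) = \frac{5}{7} \approx 0.71429$)
$A{\left(Y \right)} = \frac{26}{7}$ ($A{\left(Y \right)} = \frac{5}{7} + 3 = \frac{26}{7}$)
$I{\left(a \right)} = a$ ($I{\left(a \right)} = a + 0 = a$)
$R = 812$ ($R = -100 + \left(-8 + 20 \cdot 46\right) = -100 + \left(-8 + 920\right) = -100 + 912 = 812$)
$C{\left(A{\left(-6 \right)},181 \right)} + R = \left(-178\right) 181 + 812 = -32218 + 812 = -31406$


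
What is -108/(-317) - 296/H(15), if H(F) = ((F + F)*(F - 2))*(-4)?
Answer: 32789/61815 ≈ 0.53044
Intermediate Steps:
H(F) = -8*F*(-2 + F) (H(F) = ((2*F)*(-2 + F))*(-4) = (2*F*(-2 + F))*(-4) = -8*F*(-2 + F))
-108/(-317) - 296/H(15) = -108/(-317) - 296*1/(120*(2 - 1*15)) = -108*(-1/317) - 296*1/(120*(2 - 15)) = 108/317 - 296/(8*15*(-13)) = 108/317 - 296/(-1560) = 108/317 - 296*(-1/1560) = 108/317 + 37/195 = 32789/61815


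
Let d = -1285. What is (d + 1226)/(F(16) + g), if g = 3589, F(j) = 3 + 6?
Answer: -59/3598 ≈ -0.016398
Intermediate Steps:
F(j) = 9
(d + 1226)/(F(16) + g) = (-1285 + 1226)/(9 + 3589) = -59/3598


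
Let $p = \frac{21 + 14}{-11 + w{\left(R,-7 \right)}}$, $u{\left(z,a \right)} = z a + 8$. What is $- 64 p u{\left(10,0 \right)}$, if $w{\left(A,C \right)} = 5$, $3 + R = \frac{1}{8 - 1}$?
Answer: $\frac{8960}{3} \approx 2986.7$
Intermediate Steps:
$R = - \frac{20}{7}$ ($R = -3 + \frac{1}{8 - 1} = -3 + \frac{1}{7} = - \frac{20}{7} \approx -2.8571$)
$u{\left(z,a \right)} = 8 + a z$ ($u{\left(z,a \right)} = a z + 8 = 8 + a z$)
$p = - \frac{35}{6}$ ($p = \frac{21 + 14}{-11 + 5} = \frac{35}{-6} = 35 \left(- \frac{1}{6}\right) = - \frac{35}{6} \approx -5.8333$)
$- 64 p u{\left(10,0 \right)} = \left(-64\right) \left(- \frac{35}{6}\right) \left(8 + 0 \cdot 10\right) = \frac{1120 \left(8 + 0\right)}{3} = \frac{1120}{3} \cdot 8 = \frac{8960}{3}$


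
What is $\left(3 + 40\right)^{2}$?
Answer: $1849$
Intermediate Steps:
$\left(3 + 40\right)^{2} = 43^{2} = 1849$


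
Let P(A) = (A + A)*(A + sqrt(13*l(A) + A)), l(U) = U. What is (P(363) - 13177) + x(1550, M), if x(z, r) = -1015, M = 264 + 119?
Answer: 249346 + 7986*sqrt(42) ≈ 3.0110e+5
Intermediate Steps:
M = 383
P(A) = 2*A*(A + sqrt(14)*sqrt(A)) (P(A) = (A + A)*(A + sqrt(13*A + A)) = (2*A)*(A + sqrt(14*A)) = (2*A)*(A + sqrt(14)*sqrt(A)) = 2*A*(A + sqrt(14)*sqrt(A)))
(P(363) - 13177) + x(1550, M) = (2*363*(363 + sqrt(14)*sqrt(363)) - 13177) - 1015 = (2*363*(363 + sqrt(14)*(11*sqrt(3))) - 13177) - 1015 = (2*363*(363 + 11*sqrt(42)) - 13177) - 1015 = ((263538 + 7986*sqrt(42)) - 13177) - 1015 = (250361 + 7986*sqrt(42)) - 1015 = 249346 + 7986*sqrt(42)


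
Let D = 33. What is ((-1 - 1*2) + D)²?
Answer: 900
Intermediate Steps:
((-1 - 1*2) + D)² = ((-1 - 1*2) + 33)² = ((-1 - 2) + 33)² = (-3 + 33)² = 30² = 900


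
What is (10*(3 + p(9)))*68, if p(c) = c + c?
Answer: 14280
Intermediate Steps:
p(c) = 2*c
(10*(3 + p(9)))*68 = (10*(3 + 2*9))*68 = (10*(3 + 18))*68 = (10*21)*68 = 210*68 = 14280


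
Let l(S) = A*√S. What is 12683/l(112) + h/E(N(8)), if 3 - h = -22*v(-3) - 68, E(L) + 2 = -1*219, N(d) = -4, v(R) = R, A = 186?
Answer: -5/221 + 12683*√7/5208 ≈ 6.4206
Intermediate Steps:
E(L) = -221 (E(L) = -2 - 1*219 = -2 - 219 = -221)
l(S) = 186*√S
h = 5 (h = 3 - (-22*(-3) - 68) = 3 - (66 - 68) = 3 - 1*(-2) = 3 + 2 = 5)
12683/l(112) + h/E(N(8)) = 12683/((186*√112)) + 5/(-221) = 12683/((186*(4*√7))) + 5*(-1/221) = 12683/((744*√7)) - 5/221 = 12683*(√7/5208) - 5/221 = 12683*√7/5208 - 5/221 = -5/221 + 12683*√7/5208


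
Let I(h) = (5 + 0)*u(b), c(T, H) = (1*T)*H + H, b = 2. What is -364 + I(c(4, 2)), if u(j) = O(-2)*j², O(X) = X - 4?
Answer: -484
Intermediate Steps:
O(X) = -4 + X
c(T, H) = H + H*T (c(T, H) = T*H + H = H*T + H = H + H*T)
u(j) = -6*j² (u(j) = (-4 - 2)*j² = -6*j²)
I(h) = -120 (I(h) = (5 + 0)*(-6*2²) = 5*(-6*4) = 5*(-24) = -120)
-364 + I(c(4, 2)) = -364 - 120 = -484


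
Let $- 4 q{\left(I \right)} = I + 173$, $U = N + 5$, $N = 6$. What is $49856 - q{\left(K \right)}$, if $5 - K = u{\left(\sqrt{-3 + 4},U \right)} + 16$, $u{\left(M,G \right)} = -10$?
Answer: $49899$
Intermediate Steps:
$U = 11$ ($U = 6 + 5 = 11$)
$K = -1$ ($K = 5 - \left(-10 + 16\right) = 5 - 6 = -1$)
$q{\left(I \right)} = - \frac{173}{4} - \frac{I}{4}$ ($q{\left(I \right)} = - \frac{I + 173}{4} = - \frac{173 + I}{4} = - \frac{173}{4} - \frac{I}{4}$)
$49856 - q{\left(K \right)} = 49856 - \left(- \frac{173}{4} - - \frac{1}{4}\right) = 49856 - \left(- \frac{173}{4} + \frac{1}{4}\right) = 49856 - -43 = 49856 + 43 = 49899$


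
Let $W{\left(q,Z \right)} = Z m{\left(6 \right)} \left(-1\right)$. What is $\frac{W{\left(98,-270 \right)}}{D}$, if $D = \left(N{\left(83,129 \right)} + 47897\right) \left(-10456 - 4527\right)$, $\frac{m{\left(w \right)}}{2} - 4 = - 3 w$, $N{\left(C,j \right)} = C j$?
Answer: $\frac{270}{31359419} \approx 8.6099 \cdot 10^{-6}$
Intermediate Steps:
$m{\left(w \right)} = 8 - 6 w$ ($m{\left(w \right)} = 8 + 2 \left(- 3 w\right) = 8 - 6 w$)
$D = -878063732$ ($D = \left(83 \cdot 129 + 47897\right) \left(-10456 - 4527\right) = \left(10707 + 47897\right) \left(-14983\right) = 58604 \left(-14983\right) = -878063732$)
$W{\left(q,Z \right)} = 28 Z$ ($W{\left(q,Z \right)} = Z \left(8 - 36\right) \left(-1\right) = Z \left(-28\right) \left(-1\right) = - 28 Z \left(-1\right) = 28 Z$)
$\frac{W{\left(98,-270 \right)}}{D} = \frac{28 \left(-270\right)}{-878063732} = \left(-7560\right) \left(- \frac{1}{878063732}\right) = \frac{270}{31359419}$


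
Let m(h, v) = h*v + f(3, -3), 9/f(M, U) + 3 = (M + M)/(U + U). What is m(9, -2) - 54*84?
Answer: -18225/4 ≈ -4556.3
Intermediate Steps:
f(M, U) = 9/(-3 + M/U) (f(M, U) = 9/(-3 + (M + M)/(U + U)) = 9/(-3 + (2*M)/((2*U))) = 9/(-3 + (2*M)*(1/(2*U))) = 9/(-3 + M/U))
m(h, v) = -9/4 + h*v (m(h, v) = h*v + 9*(-3)/(3 - 3*(-3)) = h*v + 9*(-3)/(3 + 9) = h*v + 9*(-3)/12 = h*v + 9*(-3)*(1/12) = h*v - 9/4 = -9/4 + h*v)
m(9, -2) - 54*84 = (-9/4 + 9*(-2)) - 54*84 = (-9/4 - 18) - 4536 = -81/4 - 4536 = -18225/4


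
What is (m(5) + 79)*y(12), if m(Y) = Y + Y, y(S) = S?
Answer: 1068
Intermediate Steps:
m(Y) = 2*Y
(m(5) + 79)*y(12) = (2*5 + 79)*12 = (10 + 79)*12 = 89*12 = 1068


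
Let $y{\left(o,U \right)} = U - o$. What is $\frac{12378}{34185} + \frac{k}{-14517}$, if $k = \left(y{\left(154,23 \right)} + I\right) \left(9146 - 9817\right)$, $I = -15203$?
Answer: $- \frac{117184556888}{165421215} \approx -708.4$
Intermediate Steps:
$k = 10289114$ ($k = \left(\left(23 - 154\right) - 15203\right) \left(9146 - 9817\right) = \left(\left(23 - 154\right) - 15203\right) \left(-671\right) = \left(-131 - 15203\right) \left(-671\right) = \left(-15334\right) \left(-671\right) = 10289114$)
$\frac{12378}{34185} + \frac{k}{-14517} = \frac{12378}{34185} + \frac{10289114}{-14517} = 12378 \cdot \frac{1}{34185} + 10289114 \left(- \frac{1}{14517}\right) = \frac{4126}{11395} - \frac{10289114}{14517} = - \frac{117184556888}{165421215}$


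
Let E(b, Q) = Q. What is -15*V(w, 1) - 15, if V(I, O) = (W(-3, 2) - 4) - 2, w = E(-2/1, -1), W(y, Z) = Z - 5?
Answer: 120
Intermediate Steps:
W(y, Z) = -5 + Z
w = -1
V(I, O) = -9 (V(I, O) = ((-5 + 2) - 4) - 2 = (-3 - 4) - 2 = -7 - 2 = -9)
-15*V(w, 1) - 15 = -15*(-9) - 15 = 135 - 15 = 120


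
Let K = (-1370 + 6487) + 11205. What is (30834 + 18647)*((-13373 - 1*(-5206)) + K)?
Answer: 403517555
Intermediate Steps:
K = 16322 (K = 5117 + 11205 = 16322)
(30834 + 18647)*((-13373 - 1*(-5206)) + K) = (30834 + 18647)*((-13373 - 1*(-5206)) + 16322) = 49481*((-13373 + 5206) + 16322) = 49481*(-8167 + 16322) = 49481*8155 = 403517555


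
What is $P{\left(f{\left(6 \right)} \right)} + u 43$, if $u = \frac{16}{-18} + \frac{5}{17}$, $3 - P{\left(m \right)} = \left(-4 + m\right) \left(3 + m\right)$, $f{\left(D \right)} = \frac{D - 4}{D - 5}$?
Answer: $- \frac{1924}{153} \approx -12.575$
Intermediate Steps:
$f{\left(D \right)} = \frac{-4 + D}{-5 + D}$
$P{\left(m \right)} = 3 - \left(-4 + m\right) \left(3 + m\right)$
$u = - \frac{91}{153}$ ($u = 16 \left(- \frac{1}{18}\right) + 5 \cdot \frac{1}{17} = - \frac{8}{9} + \frac{5}{17} = - \frac{91}{153} \approx -0.59477$)
$P{\left(f{\left(6 \right)} \right)} + u 43 = \left(15 + \frac{-4 + 6}{-5 + 6} - \left(\frac{-4 + 6}{-5 + 6}\right)^{2}\right) - \frac{3913}{153} = \left(15 + 1^{-1} \cdot 2 - \left(1^{-1} \cdot 2\right)^{2}\right) - \frac{3913}{153} = \left(15 + 1 \cdot 2 - \left(1 \cdot 2\right)^{2}\right) - \frac{3913}{153} = \left(15 + 2 - 2^{2}\right) - \frac{3913}{153} = \left(15 + 2 - 4\right) - \frac{3913}{153} = 13 - \frac{3913}{153} = - \frac{1924}{153}$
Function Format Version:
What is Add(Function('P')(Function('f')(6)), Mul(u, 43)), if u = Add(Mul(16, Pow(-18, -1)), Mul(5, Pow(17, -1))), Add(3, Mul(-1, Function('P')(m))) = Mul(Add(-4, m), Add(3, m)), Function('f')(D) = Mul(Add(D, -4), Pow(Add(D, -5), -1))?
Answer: Rational(-1924, 153) ≈ -12.575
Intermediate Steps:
Function('f')(D) = Mul(Pow(Add(-5, D), -1), Add(-4, D)) (Function('f')(D) = Mul(Add(-4, D), Pow(Add(-5, D), -1)) = Mul(Pow(Add(-5, D), -1), Add(-4, D)))
Function('P')(m) = Add(3, Mul(-1, Add(-4, m), Add(3, m))) (Function('P')(m) = Add(3, Mul(-1, Mul(Add(-4, m), Add(3, m)))) = Add(3, Mul(-1, Add(-4, m), Add(3, m))))
u = Rational(-91, 153) (u = Add(Mul(16, Rational(-1, 18)), Mul(5, Rational(1, 17))) = Add(Rational(-8, 9), Rational(5, 17)) = Rational(-91, 153) ≈ -0.59477)
Add(Function('P')(Function('f')(6)), Mul(u, 43)) = Add(Add(15, Mul(Pow(Add(-5, 6), -1), Add(-4, 6)), Mul(-1, Pow(Mul(Pow(Add(-5, 6), -1), Add(-4, 6)), 2))), Mul(Rational(-91, 153), 43)) = Add(Add(15, Mul(Pow(1, -1), 2), Mul(-1, Pow(Mul(Pow(1, -1), 2), 2))), Rational(-3913, 153)) = Add(Add(15, Mul(1, 2), Mul(-1, Pow(Mul(1, 2), 2))), Rational(-3913, 153)) = Add(Add(15, 2, Mul(-1, Pow(2, 2))), Rational(-3913, 153)) = Add(Add(15, 2, Mul(-1, 4)), Rational(-3913, 153)) = Add(Add(15, 2, -4), Rational(-3913, 153)) = Add(13, Rational(-3913, 153)) = Rational(-1924, 153)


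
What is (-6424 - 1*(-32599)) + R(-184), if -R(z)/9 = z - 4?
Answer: 27867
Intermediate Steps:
R(z) = 36 - 9*z (R(z) = -9*(z - 4) = -9*(-4 + z) = 36 - 9*z)
(-6424 - 1*(-32599)) + R(-184) = (-6424 - 1*(-32599)) + (36 - 9*(-184)) = (-6424 + 32599) + (36 + 1656) = 26175 + 1692 = 27867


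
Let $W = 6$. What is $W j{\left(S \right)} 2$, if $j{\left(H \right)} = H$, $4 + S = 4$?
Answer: $0$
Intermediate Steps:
$S = 0$ ($S = -4 + 4 = 0$)
$W j{\left(S \right)} 2 = 6 \cdot 0 \cdot 2 = 0 \cdot 2 = 0$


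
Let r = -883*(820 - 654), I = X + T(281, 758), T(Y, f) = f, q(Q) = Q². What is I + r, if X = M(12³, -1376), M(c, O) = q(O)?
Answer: 1747556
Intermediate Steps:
M(c, O) = O²
X = 1893376 (X = (-1376)² = 1893376)
I = 1894134 (I = 1893376 + 758 = 1894134)
r = -146578 (r = -883*166 = -146578)
I + r = 1894134 - 146578 = 1747556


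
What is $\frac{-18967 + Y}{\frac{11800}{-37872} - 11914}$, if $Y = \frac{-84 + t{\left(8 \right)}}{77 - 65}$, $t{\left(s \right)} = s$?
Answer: $\frac{89819760}{56402351} \approx 1.5925$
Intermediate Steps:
$Y = - \frac{19}{3}$ ($Y = \frac{-84 + 8}{77 - 65} = - \frac{76}{12} = \left(-76\right) \frac{1}{12} = - \frac{19}{3} \approx -6.3333$)
$\frac{-18967 + Y}{\frac{11800}{-37872} - 11914} = \frac{-18967 - \frac{19}{3}}{\frac{11800}{-37872} - 11914} = - \frac{56920}{3 \left(11800 \left(- \frac{1}{37872}\right) - 11914\right)} = - \frac{56920}{3 \left(- \frac{1475}{4734} - 11914\right)} = - \frac{56920}{3 \left(- \frac{56402351}{4734}\right)} = \left(- \frac{56920}{3}\right) \left(- \frac{4734}{56402351}\right) = \frac{89819760}{56402351}$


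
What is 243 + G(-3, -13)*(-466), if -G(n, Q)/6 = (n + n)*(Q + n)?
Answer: 268659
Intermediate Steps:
G(n, Q) = -12*n*(Q + n) (G(n, Q) = -6*(n + n)*(Q + n) = -6*2*n*(Q + n) = -12*n*(Q + n))
243 + G(-3, -13)*(-466) = 243 - 12*(-3)*(-13 - 3)*(-466) = 243 - 12*(-3)*(-16)*(-466) = 243 - 576*(-466) = 243 + 268416 = 268659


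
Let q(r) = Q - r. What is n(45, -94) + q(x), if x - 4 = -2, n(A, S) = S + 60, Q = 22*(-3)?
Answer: -102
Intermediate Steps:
Q = -66
n(A, S) = 60 + S
x = 2 (x = 4 - 2 = 2)
q(r) = -66 - r
n(45, -94) + q(x) = (60 - 94) + (-66 - 1*2) = -34 + (-66 - 2) = -34 - 68 = -102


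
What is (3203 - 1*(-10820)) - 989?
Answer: 13034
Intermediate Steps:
(3203 - 1*(-10820)) - 989 = (3203 + 10820) - 989 = 14023 - 989 = 13034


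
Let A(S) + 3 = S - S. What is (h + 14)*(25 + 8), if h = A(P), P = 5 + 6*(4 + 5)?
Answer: 363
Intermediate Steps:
P = 59 (P = 5 + 6*9 = 5 + 54 = 59)
A(S) = -3 (A(S) = -3 + (S - S) = -3 + 0 = -3)
h = -3
(h + 14)*(25 + 8) = (-3 + 14)*(25 + 8) = 11*33 = 363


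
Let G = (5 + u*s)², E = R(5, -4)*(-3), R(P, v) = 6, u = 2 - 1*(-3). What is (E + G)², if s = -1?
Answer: 324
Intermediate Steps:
u = 5 (u = 2 + 3 = 5)
E = -18 (E = 6*(-3) = -18)
G = 0 (G = (5 + 5*(-1))² = (5 - 5)² = 0² = 0)
(E + G)² = (-18 + 0)² = (-18)² = 324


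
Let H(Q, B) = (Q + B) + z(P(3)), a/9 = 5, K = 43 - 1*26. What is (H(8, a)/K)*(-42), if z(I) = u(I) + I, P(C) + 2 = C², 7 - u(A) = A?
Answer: -2520/17 ≈ -148.24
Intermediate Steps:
u(A) = 7 - A
P(C) = -2 + C²
K = 17 (K = 43 - 26 = 17)
z(I) = 7 (z(I) = (7 - I) + I = 7)
a = 45 (a = 9*5 = 45)
H(Q, B) = 7 + B + Q (H(Q, B) = (Q + B) + 7 = (B + Q) + 7 = 7 + B + Q)
(H(8, a)/K)*(-42) = ((7 + 45 + 8)/17)*(-42) = (60*(1/17))*(-42) = (60/17)*(-42) = -2520/17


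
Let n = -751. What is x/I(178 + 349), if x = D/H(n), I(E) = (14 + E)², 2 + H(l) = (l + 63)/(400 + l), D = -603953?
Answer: 30283929/585362 ≈ 51.735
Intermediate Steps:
H(l) = -2 + (63 + l)/(400 + l) (H(l) = -2 + (l + 63)/(400 + l) = -2 + (63 + l)/(400 + l))
x = 30283929/2 (x = -603953*(400 - 751)/(-737 - 1*(-751)) = -603953*(-351/(-737 + 751)) = -603953/((-1/351*14)) = -603953/(-14/351) = -603953*(-351/14) = 30283929/2 ≈ 1.5142e+7)
x/I(178 + 349) = 30283929/(2*((14 + (178 + 349))²)) = 30283929/(2*((14 + 527)²)) = 30283929/(2*(541²)) = (30283929/2)/292681 = (30283929/2)*(1/292681) = 30283929/585362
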